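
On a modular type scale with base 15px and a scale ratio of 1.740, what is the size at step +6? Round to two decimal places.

Each step on a modular scale multiplies by the ratio, so the size n steps from the base is base × ratioⁿ.
15.0 × 1.740⁶ = 15.0 × 27.75208 ≈ 416.28

416.28px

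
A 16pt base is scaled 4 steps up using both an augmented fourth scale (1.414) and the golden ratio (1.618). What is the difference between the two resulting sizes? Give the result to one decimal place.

45.7pt

Augmented fourth: 16.0 × 1.414⁴ = 63.961pt
Golden ratio: 16.0 × 1.618⁴ = 109.656pt
Difference: 109.656 − 63.961 = 45.695pt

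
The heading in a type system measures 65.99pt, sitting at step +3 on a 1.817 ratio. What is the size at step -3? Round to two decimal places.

1.83pt

Moving from step +3 to step -3 is 6 steps down, so divide by r⁶.
65.99 ÷ 1.817⁶ = 65.99 ÷ 35.98567 ≈ 1.834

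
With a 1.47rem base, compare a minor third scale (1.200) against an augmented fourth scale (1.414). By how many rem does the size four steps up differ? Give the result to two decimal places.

2.83rem

Minor third: 1.47 × 1.200⁴ = 3.0482rem
Augmented fourth: 1.47 × 1.414⁴ = 5.8764rem
Difference: 5.8764 − 3.0482 = 2.8282rem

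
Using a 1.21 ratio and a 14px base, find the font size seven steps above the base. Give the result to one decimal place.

14.0 × 1.21⁷ = 14.0 × 3.79750 ≈ 53.16

53.2px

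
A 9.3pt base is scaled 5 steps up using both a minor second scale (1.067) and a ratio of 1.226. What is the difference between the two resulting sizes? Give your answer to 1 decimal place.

Minor second: 9.3 × 1.067⁵ = 12.862pt
At 1.226: 9.3 × 1.226⁵ = 25.759pt
Difference: 25.759 − 12.862 = 12.897pt

12.9pt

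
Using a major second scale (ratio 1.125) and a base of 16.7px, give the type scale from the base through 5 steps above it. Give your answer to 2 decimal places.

16.70px, 18.79px, 21.14px, 23.78px, 26.75px, 30.09px

Step 0: 16.7px
Step 1: 16.7 × 1.125 = 18.79
Step 2: 16.7 × 1.125² = 21.14
Step 3: 16.7 × 1.125³ = 23.78
Step 4: 16.7 × 1.125⁴ = 26.75
Step 5: 16.7 × 1.125⁵ = 30.09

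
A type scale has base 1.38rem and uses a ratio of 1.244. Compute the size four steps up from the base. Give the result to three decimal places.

3.305rem

1.38 × 1.244⁴ = 1.38 × 2.39487 ≈ 3.305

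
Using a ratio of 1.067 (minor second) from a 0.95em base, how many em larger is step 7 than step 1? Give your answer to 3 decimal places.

Step 1: 0.95 × 1.067 = 1.01365em
Step 7: 0.95 × 1.067⁷ = 1.49580em
Difference: 1.49580 − 1.01365 = 0.48215em

0.482em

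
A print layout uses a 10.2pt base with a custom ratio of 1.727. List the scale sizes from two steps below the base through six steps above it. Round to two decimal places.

Step -2: 10.2 ÷ 1.727² = 3.42
Step -1: 10.2 ÷ 1.727 = 5.91
Step 0: 10.2pt
Step 1: 10.2 × 1.727 = 17.62
Step 2: 10.2 × 1.727² = 30.42
Step 3: 10.2 × 1.727³ = 52.54
Step 4: 10.2 × 1.727⁴ = 90.73
Step 5: 10.2 × 1.727⁵ = 156.70
Step 6: 10.2 × 1.727⁶ = 270.62

3.42pt, 5.91pt, 10.20pt, 17.62pt, 30.42pt, 52.54pt, 90.73pt, 156.70pt, 270.62pt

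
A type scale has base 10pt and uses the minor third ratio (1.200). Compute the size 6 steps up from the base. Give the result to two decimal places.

10.0 × 1.200⁶ = 10.0 × 2.98598 ≈ 29.86

29.86pt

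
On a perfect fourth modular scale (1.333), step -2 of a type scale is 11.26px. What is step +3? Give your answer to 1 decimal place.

The gap is 3 − (-2) = 5 steps, so the factor is 1.333^5.
11.26 × 1.333⁵ = 11.26 × 4.20873 ≈ 47.390

47.4px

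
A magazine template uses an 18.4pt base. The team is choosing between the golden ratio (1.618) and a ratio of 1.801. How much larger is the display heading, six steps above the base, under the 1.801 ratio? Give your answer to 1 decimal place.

297.8pt

Golden ratio: 18.4 × 1.618⁶ = 330.133pt
At 1.801: 18.4 × 1.801⁶ = 627.914pt
Difference: 627.914 − 330.133 = 297.781pt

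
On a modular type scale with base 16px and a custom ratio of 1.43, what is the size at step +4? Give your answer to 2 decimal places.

Each step on a modular scale multiplies by the ratio, so the size n steps from the base is base × ratioⁿ.
16.0 × 1.43⁴ = 16.0 × 4.18162 ≈ 66.91

66.91px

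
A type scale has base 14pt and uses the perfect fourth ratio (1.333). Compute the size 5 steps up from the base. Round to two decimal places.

14.0 × 1.333⁵ = 14.0 × 4.20873 ≈ 58.92

58.92pt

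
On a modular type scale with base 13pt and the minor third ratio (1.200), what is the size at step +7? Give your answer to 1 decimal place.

46.6pt

13.0 × 1.200⁷ = 13.0 × 3.58318 ≈ 46.58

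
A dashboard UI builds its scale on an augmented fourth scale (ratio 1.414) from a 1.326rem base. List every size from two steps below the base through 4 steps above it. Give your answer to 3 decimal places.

0.663rem, 0.938rem, 1.326rem, 1.875rem, 2.651rem, 3.749rem, 5.301rem

Step -2: 1.326 ÷ 1.414² = 0.663
Step -1: 1.326 ÷ 1.414 = 0.938
Step 0: 1.326rem
Step 1: 1.326 × 1.414 = 1.875
Step 2: 1.326 × 1.414² = 2.651
Step 3: 1.326 × 1.414³ = 3.749
Step 4: 1.326 × 1.414⁴ = 5.301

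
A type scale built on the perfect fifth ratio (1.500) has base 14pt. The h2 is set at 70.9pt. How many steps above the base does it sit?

1.500ⁿ = 70.9 / 14 = 5.0643
n = ln(5.0643) / ln(1.500) = 1.6222 / 0.4055 ≈ 4.00

4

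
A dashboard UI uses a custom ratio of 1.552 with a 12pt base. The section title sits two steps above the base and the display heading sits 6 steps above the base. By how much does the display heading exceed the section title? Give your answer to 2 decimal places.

138.79pt

Step 2: 12.0 × 1.552² = 28.9044pt
Step 6: 12.0 × 1.552⁶ = 167.6994pt
Difference: 167.6994 − 28.9044 = 138.7950pt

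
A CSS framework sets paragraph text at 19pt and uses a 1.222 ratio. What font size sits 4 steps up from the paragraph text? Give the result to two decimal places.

42.37pt

19.0 × 1.222⁴ = 19.0 × 2.22990 ≈ 42.37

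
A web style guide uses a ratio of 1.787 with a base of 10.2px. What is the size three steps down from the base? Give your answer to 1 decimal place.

10.2 ÷ 1.787³ = 10.2 ÷ 5.70655 ≈ 1.79

1.8px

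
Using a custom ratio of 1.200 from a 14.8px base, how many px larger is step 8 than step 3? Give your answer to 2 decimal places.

Step 3: 14.8 × 1.200³ = 25.5744px
Step 8: 14.8 × 1.200⁸ = 63.6373px
Difference: 63.6373 − 25.5744 = 38.0629px

38.06px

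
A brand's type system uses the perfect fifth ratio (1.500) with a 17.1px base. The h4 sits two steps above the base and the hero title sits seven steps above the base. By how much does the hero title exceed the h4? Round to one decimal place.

Step 2: 17.1 × 1.500² = 38.475px
Step 7: 17.1 × 1.500⁷ = 292.170px
Difference: 292.170 − 38.475 = 253.695px

253.7px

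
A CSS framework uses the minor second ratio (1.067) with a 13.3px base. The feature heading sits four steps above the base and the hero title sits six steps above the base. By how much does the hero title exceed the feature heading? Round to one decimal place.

2.4px

Step 4: 13.3 × 1.067⁴ = 17.239px
Step 6: 13.3 × 1.067⁶ = 19.626px
Difference: 19.626 − 17.239 = 2.387px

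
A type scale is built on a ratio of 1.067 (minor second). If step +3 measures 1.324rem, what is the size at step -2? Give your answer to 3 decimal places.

0.957rem

1.324 ÷ 1.067⁵ = 1.324 ÷ 1.38300 ≈ 0.957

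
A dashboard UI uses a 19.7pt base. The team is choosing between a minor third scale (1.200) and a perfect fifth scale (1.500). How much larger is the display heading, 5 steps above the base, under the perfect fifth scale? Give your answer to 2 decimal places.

Minor third: 19.7 × 1.200⁵ = 49.0199pt
Perfect fifth: 19.7 × 1.500⁵ = 149.5969pt
Difference: 149.5969 − 49.0199 = 100.5770pt

100.58pt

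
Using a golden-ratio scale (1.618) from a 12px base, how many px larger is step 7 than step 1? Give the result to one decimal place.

328.9px

Step 1: 12.0 × 1.618 = 19.416px
Step 7: 12.0 × 1.618⁷ = 348.362px
Difference: 348.362 − 19.416 = 328.946px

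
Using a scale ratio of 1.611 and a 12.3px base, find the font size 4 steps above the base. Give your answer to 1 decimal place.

A modular type scale is a geometric sequence: sizeₙ = base × rⁿ.
12.3 × 1.611⁴ = 12.3 × 6.73569 ≈ 82.85

82.8px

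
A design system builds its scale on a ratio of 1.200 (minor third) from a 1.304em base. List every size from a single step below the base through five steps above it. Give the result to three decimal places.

1.087em, 1.304em, 1.565em, 1.878em, 2.253em, 2.704em, 3.245em

Step -1: 1.304 ÷ 1.200 = 1.087
Step 0: 1.304em
Step 1: 1.304 × 1.200 = 1.565
Step 2: 1.304 × 1.200² = 1.878
Step 3: 1.304 × 1.200³ = 2.253
Step 4: 1.304 × 1.200⁴ = 2.704
Step 5: 1.304 × 1.200⁵ = 3.245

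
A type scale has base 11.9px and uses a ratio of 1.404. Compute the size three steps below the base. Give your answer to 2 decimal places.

11.9 ÷ 1.404³ = 11.9 ÷ 2.76759 ≈ 4.30

4.30px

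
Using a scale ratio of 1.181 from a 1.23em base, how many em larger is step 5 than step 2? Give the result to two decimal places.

1.11em

Step 2: 1.23 × 1.181² = 1.7156em
Step 5: 1.23 × 1.181⁵ = 2.8259em
Difference: 2.8259 − 1.7156 = 1.1103em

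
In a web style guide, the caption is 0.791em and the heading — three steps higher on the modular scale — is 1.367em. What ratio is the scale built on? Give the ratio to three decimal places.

1.200

The ratio satisfies 0.791 × r³ = 1.367, so r = (1.367 / 0.791)^(1/3).
r = 1.7282^(1/3) ≈ 1.2000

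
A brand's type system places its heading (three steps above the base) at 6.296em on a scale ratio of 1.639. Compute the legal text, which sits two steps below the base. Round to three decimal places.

6.296 ÷ 1.639⁵ = 6.296 ÷ 11.82755 ≈ 0.532

0.532em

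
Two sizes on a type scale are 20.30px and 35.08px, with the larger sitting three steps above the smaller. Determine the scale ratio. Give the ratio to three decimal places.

1.200

r³ = 35.08 / 20.30, so r = (35.08/20.30)^(1/3).
r = 1.7281^(1/3) ≈ 1.2000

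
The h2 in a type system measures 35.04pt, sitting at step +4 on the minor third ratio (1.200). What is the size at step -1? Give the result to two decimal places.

14.08pt

35.04 ÷ 1.200⁵ = 35.04 ÷ 2.48832 ≈ 14.082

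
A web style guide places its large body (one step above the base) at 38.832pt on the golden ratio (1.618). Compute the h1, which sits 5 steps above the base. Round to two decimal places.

266.14pt

Moving from step +1 to step +5 is 4 steps up, so multiply by r⁴.
38.832 × 1.618⁴ = 38.832 × 6.85353 ≈ 266.136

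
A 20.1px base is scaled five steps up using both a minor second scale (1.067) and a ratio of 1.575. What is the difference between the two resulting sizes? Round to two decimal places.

Minor second: 20.1 × 1.067⁵ = 27.7983px
At 1.575: 20.1 × 1.575⁵ = 194.8044px
Difference: 194.8044 − 27.7983 = 167.0061px

167.01px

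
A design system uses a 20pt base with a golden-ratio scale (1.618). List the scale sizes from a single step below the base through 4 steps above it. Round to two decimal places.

12.36pt, 20.00pt, 32.36pt, 52.36pt, 84.72pt, 137.07pt

Step -1: 20.0 ÷ 1.618 = 12.36
Step 0: 20pt
Step 1: 20.0 × 1.618 = 32.36
Step 2: 20.0 × 1.618² = 52.36
Step 3: 20.0 × 1.618³ = 84.72
Step 4: 20.0 × 1.618⁴ = 137.07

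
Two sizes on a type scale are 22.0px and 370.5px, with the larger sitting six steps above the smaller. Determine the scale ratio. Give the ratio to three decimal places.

1.601

r⁶ = 370.5 / 22.0, so r = (370.5/22.0)^(1/6).
r = 16.8409^(1/6) ≈ 1.6010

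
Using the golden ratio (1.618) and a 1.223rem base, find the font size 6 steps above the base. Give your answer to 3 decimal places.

Every step multiplies by the scale ratio.
1.223 × 1.618⁶ = 1.223 × 17.94201 ≈ 21.943

21.943rem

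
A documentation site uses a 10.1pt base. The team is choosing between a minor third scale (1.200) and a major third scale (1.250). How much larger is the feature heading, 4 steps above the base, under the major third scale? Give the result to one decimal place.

Minor third: 10.1 × 1.200⁴ = 20.943pt
Major third: 10.1 × 1.250⁴ = 24.658pt
Difference: 24.658 − 20.943 = 3.715pt

3.7pt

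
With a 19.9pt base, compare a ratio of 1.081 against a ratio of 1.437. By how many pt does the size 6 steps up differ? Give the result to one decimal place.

At 1.081: 19.9 × 1.081⁶ = 31.755pt
At 1.437: 19.9 × 1.437⁶ = 175.224pt
Difference: 175.224 − 31.755 = 143.469pt

143.5pt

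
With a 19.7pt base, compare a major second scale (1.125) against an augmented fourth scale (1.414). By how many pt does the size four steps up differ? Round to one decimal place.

47.2pt

Major second: 19.7 × 1.125⁴ = 31.556pt
Augmented fourth: 19.7 × 1.414⁴ = 78.752pt
Difference: 78.752 − 31.556 = 47.196pt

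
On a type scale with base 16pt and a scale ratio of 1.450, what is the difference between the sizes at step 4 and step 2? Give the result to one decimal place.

Step 2: 16.0 × 1.450² = 33.640pt
Step 4: 16.0 × 1.450⁴ = 70.728pt
Difference: 70.728 − 33.640 = 37.088pt

37.1pt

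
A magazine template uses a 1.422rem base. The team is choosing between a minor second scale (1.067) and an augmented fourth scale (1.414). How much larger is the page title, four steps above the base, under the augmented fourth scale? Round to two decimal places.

3.84rem

Minor second: 1.422 × 1.067⁴ = 1.8431rem
Augmented fourth: 1.422 × 1.414⁴ = 5.6846rem
Difference: 5.6846 − 1.8431 = 3.8415rem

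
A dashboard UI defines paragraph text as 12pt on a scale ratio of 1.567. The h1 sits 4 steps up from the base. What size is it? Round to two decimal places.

72.35pt

Each step on a modular scale multiplies by the ratio, so the size n steps from the base is base × ratioⁿ.
12.0 × 1.567⁴ = 12.0 × 6.02943 ≈ 72.35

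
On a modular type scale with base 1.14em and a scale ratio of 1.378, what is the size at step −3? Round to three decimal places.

0.436em

1.14 ÷ 1.378³ = 1.14 ÷ 2.61666 ≈ 0.436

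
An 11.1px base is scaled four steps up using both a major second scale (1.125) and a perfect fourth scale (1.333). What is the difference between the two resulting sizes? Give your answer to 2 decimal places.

Major second: 11.1 × 1.125⁴ = 17.7801px
Perfect fourth: 11.1 × 1.333⁴ = 35.0464px
Difference: 35.0464 − 17.7801 = 17.2663px

17.27px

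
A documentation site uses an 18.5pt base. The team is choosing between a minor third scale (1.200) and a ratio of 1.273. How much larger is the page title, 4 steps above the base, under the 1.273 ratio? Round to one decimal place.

10.2pt

Minor third: 18.5 × 1.200⁴ = 38.362pt
At 1.273: 18.5 × 1.273⁴ = 48.583pt
Difference: 48.583 − 38.362 = 10.221pt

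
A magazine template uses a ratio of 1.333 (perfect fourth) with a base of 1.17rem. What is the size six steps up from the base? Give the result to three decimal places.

1.17 × 1.333⁶ = 1.17 × 5.61023 ≈ 6.564

6.564rem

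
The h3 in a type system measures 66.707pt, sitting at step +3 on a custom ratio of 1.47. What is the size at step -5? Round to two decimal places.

3.06pt

Moving from step +3 to step -5 is 8 steps down, so divide by r⁸.
66.707 ÷ 1.47⁸ = 66.707 ÷ 21.80413 ≈ 3.059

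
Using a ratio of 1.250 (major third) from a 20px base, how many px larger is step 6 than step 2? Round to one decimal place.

Step 2: 20.0 × 1.250² = 31.250px
Step 6: 20.0 × 1.250⁶ = 76.294px
Difference: 76.294 − 31.250 = 45.044px

45.0px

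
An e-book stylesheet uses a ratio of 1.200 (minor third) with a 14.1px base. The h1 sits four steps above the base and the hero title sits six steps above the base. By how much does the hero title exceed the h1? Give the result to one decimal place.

Step 4: 14.1 × 1.200⁴ = 29.238px
Step 6: 14.1 × 1.200⁶ = 42.102px
Difference: 42.102 − 29.238 = 12.864px

12.9px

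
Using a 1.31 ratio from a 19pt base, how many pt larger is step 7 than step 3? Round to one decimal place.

Step 3: 19.0 × 1.31³ = 42.714pt
Step 7: 19.0 × 1.31⁷ = 125.792pt
Difference: 125.792 − 42.714 = 83.078pt

83.1pt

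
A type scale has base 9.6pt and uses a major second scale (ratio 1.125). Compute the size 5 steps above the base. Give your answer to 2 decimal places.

17.30pt

A modular type scale is a geometric sequence: sizeₙ = base × rⁿ.
9.6 × 1.125⁵ = 9.6 × 1.80203 ≈ 17.30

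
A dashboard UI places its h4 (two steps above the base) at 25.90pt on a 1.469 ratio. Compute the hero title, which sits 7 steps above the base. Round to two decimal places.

177.18pt

The gap is 7 − (2) = 5 steps, so the factor is 1.469^5.
25.90 × 1.469⁵ = 25.90 × 6.84083 ≈ 177.178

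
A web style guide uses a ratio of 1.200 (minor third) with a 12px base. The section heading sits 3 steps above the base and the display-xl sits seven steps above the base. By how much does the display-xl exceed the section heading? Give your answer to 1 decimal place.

Step 3: 12.0 × 1.200³ = 20.736px
Step 7: 12.0 × 1.200⁷ = 42.998px
Difference: 42.998 − 20.736 = 22.262px

22.3px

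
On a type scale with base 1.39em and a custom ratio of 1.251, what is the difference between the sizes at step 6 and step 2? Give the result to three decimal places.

Step 2: 1.39 × 1.251² = 2.17535em
Step 6: 1.39 × 1.251⁶ = 5.32793em
Difference: 5.32793 − 2.17535 = 3.15258em

3.153em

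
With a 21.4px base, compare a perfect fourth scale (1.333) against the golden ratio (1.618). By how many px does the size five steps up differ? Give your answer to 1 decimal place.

147.2px

Perfect fourth: 21.4 × 1.333⁵ = 90.067px
Golden ratio: 21.4 × 1.618⁵ = 237.305px
Difference: 237.305 − 90.067 = 147.238px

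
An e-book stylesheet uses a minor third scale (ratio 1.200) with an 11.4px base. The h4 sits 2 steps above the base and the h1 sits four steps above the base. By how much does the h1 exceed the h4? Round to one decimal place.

Step 2: 11.4 × 1.200² = 16.416px
Step 4: 11.4 × 1.200⁴ = 23.639px
Difference: 23.639 − 16.416 = 7.223px

7.2px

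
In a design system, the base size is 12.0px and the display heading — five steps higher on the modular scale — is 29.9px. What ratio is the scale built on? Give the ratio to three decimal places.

r⁵ = 29.9 / 12.0, so r = (29.9/12.0)^(1/5).
r = 2.4917^(1/5) ≈ 1.2003

1.200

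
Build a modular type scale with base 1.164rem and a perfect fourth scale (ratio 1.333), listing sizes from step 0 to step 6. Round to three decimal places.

Step 0: 1.164rem
Step 1: 1.164 × 1.333 = 1.552
Step 2: 1.164 × 1.333² = 2.068
Step 3: 1.164 × 1.333³ = 2.757
Step 4: 1.164 × 1.333⁴ = 3.675
Step 5: 1.164 × 1.333⁵ = 4.899
Step 6: 1.164 × 1.333⁶ = 6.530

1.164rem, 1.552rem, 2.068rem, 2.757rem, 3.675rem, 4.899rem, 6.530rem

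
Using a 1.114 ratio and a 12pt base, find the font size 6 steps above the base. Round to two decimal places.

22.93pt

12.0 × 1.114⁶ = 12.0 × 1.91122 ≈ 22.93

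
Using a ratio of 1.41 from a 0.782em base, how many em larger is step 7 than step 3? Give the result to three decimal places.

Step 3: 0.782 × 1.41³ = 2.19212em
Step 7: 0.782 × 1.41⁷ = 8.66444em
Difference: 8.66444 − 2.19212 = 6.47232em

6.472em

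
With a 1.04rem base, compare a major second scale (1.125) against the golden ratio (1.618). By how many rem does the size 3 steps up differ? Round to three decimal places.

2.924rem

Major second: 1.04 × 1.125³ = 1.48078rem
Golden ratio: 1.04 × 1.618³ = 4.40523rem
Difference: 4.40523 − 1.48078 = 2.92445rem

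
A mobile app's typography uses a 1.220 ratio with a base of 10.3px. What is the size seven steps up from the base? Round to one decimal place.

41.4px

10.3 × 1.220⁷ = 10.3 × 4.02271 ≈ 41.43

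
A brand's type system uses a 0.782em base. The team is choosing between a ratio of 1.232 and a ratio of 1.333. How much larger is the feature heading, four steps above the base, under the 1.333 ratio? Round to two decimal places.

At 1.232: 0.782 × 1.232⁴ = 1.8016em
At 1.333: 0.782 × 1.333⁴ = 2.4690em
Difference: 2.4690 − 1.8016 = 0.6674em

0.67em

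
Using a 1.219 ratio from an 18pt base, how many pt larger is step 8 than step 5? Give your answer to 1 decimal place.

39.3pt

Step 5: 18.0 × 1.219⁵ = 48.450pt
Step 8: 18.0 × 1.219⁸ = 87.761pt
Difference: 87.761 − 48.450 = 39.311pt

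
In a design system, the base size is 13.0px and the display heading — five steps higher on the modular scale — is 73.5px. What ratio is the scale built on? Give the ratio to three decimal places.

The ratio satisfies 13.0 × r⁵ = 73.5, so r = (73.5 / 13.0)^(1/5).
r = 5.6538^(1/5) ≈ 1.4141

1.414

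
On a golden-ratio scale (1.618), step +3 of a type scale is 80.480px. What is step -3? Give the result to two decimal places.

4.49px

Moving from step +3 to step -3 is 6 steps down, so divide by r⁶.
80.480 ÷ 1.618⁶ = 80.480 ÷ 17.94201 ≈ 4.486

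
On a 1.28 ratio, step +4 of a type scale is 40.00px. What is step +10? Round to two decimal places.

175.92px

40.00 × 1.28⁶ = 40.00 × 4.39805 ≈ 175.922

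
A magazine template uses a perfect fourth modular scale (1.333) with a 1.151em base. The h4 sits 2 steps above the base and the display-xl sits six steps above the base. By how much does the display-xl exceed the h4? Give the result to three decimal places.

Step 2: 1.151 × 1.333² = 2.04520em
Step 6: 1.151 × 1.333⁶ = 6.45738em
Difference: 6.45738 − 2.04520 = 4.41218em

4.412em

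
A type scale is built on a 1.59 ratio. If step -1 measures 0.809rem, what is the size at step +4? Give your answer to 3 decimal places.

8.221rem

0.809 × 1.59⁵ = 0.809 × 10.16215 ≈ 8.221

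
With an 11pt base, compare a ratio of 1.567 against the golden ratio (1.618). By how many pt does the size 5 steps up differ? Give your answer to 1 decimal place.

At 1.567: 11.0 × 1.567⁵ = 103.929pt
Golden ratio: 11.0 × 1.618⁵ = 121.979pt
Difference: 121.979 − 103.929 = 18.050pt

18.0pt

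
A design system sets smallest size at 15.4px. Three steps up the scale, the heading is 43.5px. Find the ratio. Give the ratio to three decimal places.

The ratio satisfies 15.4 × r³ = 43.5, so r = (43.5 / 15.4)^(1/3).
r = 2.8247^(1/3) ≈ 1.4136

1.414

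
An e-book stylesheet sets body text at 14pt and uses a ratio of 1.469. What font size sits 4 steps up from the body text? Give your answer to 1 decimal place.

65.2pt

A modular type scale is a geometric sequence: sizeₙ = base × rⁿ.
14.0 × 1.469⁴ = 14.0 × 4.65680 ≈ 65.20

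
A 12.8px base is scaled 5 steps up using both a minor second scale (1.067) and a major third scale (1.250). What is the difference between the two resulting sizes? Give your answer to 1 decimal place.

21.4px

Minor second: 12.8 × 1.067⁵ = 17.702px
Major third: 12.8 × 1.250⁵ = 39.062px
Difference: 39.062 − 17.702 = 21.360px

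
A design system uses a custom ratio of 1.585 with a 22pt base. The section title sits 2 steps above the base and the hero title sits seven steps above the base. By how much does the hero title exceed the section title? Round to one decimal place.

Step 2: 22.0 × 1.585² = 55.269pt
Step 7: 22.0 × 1.585⁷ = 552.876pt
Difference: 552.876 − 55.269 = 497.607pt

497.6pt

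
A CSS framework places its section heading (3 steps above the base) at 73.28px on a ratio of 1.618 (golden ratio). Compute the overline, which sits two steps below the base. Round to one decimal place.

73.28 ÷ 1.618⁵ = 73.28 ÷ 11.08901 ≈ 6.608

6.6px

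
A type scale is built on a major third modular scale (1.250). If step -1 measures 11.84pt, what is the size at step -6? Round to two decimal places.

3.88pt

Moving from step -1 to step -6 is 5 steps down, so divide by r⁵.
11.84 ÷ 1.250⁵ = 11.84 ÷ 3.05176 ≈ 3.880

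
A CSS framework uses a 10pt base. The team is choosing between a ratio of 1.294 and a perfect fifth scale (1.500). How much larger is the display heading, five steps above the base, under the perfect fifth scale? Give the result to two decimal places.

At 1.294: 10.0 × 1.294⁵ = 36.2803pt
Perfect fifth: 10.0 × 1.500⁵ = 75.9375pt
Difference: 75.9375 − 36.2803 = 39.6572pt

39.66pt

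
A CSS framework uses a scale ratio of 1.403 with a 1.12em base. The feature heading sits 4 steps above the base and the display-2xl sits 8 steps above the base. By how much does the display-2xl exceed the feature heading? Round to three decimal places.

12.475em

Step 4: 1.12 × 1.403⁴ = 4.33959em
Step 8: 1.12 × 1.403⁸ = 16.81432em
Difference: 16.81432 − 4.33959 = 12.47473em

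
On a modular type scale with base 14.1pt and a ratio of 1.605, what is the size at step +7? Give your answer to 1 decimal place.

386.9pt

A modular type scale is a geometric sequence: sizeₙ = base × rⁿ.
14.1 × 1.605⁷ = 14.1 × 27.43628 ≈ 386.85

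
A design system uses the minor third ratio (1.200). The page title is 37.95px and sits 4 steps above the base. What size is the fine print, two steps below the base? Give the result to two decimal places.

12.71px

The gap is -2 − (4) = -6 steps, so the factor is 1.200^-6.
37.95 ÷ 1.200⁶ = 37.95 ÷ 2.98598 ≈ 12.709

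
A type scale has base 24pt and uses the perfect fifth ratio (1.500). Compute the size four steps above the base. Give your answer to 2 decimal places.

24.0 × 1.500⁴ = 24.0 × 5.06250 ≈ 121.50

121.50pt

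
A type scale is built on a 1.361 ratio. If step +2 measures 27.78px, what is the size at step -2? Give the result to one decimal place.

27.78 ÷ 1.361⁴ = 27.78 ÷ 3.43109 ≈ 8.097

8.1px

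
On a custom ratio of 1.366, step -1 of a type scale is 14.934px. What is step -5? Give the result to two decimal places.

14.934 ÷ 1.366⁴ = 14.934 ÷ 3.48179 ≈ 4.289

4.29px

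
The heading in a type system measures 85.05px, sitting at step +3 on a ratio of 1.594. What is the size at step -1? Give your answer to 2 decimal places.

Moving from step +3 to step -1 is 4 steps down, so divide by r⁴.
85.05 ÷ 1.594⁴ = 85.05 ÷ 6.45585 ≈ 13.174

13.17px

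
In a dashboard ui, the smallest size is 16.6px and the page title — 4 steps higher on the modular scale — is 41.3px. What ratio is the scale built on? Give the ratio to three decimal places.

r⁴ = 41.3 / 16.6, so r = (41.3/16.6)^(1/4).
r = 2.4880^(1/4) ≈ 1.2559

1.256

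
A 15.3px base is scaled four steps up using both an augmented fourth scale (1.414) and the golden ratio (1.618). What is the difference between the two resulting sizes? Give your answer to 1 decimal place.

Augmented fourth: 15.3 × 1.414⁴ = 61.163px
Golden ratio: 15.3 × 1.618⁴ = 104.859px
Difference: 104.859 − 61.163 = 43.696px

43.7px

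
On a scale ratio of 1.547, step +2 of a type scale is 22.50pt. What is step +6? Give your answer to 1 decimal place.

128.9pt

The gap is 6 − (2) = 4 steps, so the factor is 1.547^4.
22.50 × 1.547⁴ = 22.50 × 5.72745 ≈ 128.868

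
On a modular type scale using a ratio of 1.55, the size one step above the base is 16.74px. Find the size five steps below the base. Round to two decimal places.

1.21px

The gap is -5 − (1) = -6 steps, so the factor is 1.55^-6.
16.74 ÷ 1.55⁶ = 16.74 ÷ 13.86725 ≈ 1.207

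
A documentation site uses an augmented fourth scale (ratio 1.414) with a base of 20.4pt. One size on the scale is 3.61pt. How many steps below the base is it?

5

1.414ⁿ = 20.4 / 3.61 = 5.6510
n = ln(5.6510) / ln(1.414) = 1.7318 / 0.3464 ≈ 5.00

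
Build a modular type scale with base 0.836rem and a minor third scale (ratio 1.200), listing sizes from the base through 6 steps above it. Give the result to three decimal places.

Step 0: 0.836rem
Step 1: 0.836 × 1.200 = 1.003
Step 2: 0.836 × 1.200² = 1.204
Step 3: 0.836 × 1.200³ = 1.445
Step 4: 0.836 × 1.200⁴ = 1.734
Step 5: 0.836 × 1.200⁵ = 2.080
Step 6: 0.836 × 1.200⁶ = 2.496

0.836rem, 1.003rem, 1.204rem, 1.445rem, 1.734rem, 2.080rem, 2.496rem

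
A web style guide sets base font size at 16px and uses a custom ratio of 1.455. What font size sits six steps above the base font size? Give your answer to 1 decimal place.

151.8px

16.0 × 1.455⁶ = 16.0 × 9.48807 ≈ 151.81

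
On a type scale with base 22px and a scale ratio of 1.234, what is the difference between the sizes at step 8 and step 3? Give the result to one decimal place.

Step 3: 22.0 × 1.234³ = 41.340px
Step 8: 22.0 × 1.234⁸ = 118.289px
Difference: 118.289 − 41.340 = 76.949px

76.9px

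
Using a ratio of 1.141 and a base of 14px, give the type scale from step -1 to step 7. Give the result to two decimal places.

12.27px, 14.00px, 15.97px, 18.23px, 20.80px, 23.73px, 27.07px, 30.89px, 35.25px

Step -1: 14.0 ÷ 1.141 = 12.27
Step 0: 14px
Step 1: 14.0 × 1.141 = 15.97
Step 2: 14.0 × 1.141² = 18.23
Step 3: 14.0 × 1.141³ = 20.80
Step 4: 14.0 × 1.141⁴ = 23.73
Step 5: 14.0 × 1.141⁵ = 27.07
Step 6: 14.0 × 1.141⁶ = 30.89
Step 7: 14.0 × 1.141⁷ = 35.25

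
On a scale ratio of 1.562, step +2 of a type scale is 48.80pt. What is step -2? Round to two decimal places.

8.20pt

Moving from step +2 to step -2 is 4 steps down, so divide by r⁴.
48.80 ÷ 1.562⁴ = 48.80 ÷ 5.95284 ≈ 8.198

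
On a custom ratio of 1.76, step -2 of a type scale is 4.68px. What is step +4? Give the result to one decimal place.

139.1px

4.68 × 1.76⁶ = 4.68 × 29.72186 ≈ 139.098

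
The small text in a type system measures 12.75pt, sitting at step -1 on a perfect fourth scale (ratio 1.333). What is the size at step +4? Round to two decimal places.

Moving from step -1 to step +4 is 5 steps up, so multiply by r⁵.
12.75 × 1.333⁵ = 12.75 × 4.20873 ≈ 53.661

53.66pt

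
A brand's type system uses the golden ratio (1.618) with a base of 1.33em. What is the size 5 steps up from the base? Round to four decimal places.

Every step multiplies by the scale ratio.
1.33 × 1.618⁵ = 1.33 × 11.08901 ≈ 14.7484

14.7484em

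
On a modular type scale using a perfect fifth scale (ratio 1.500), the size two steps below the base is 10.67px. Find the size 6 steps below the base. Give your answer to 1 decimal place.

2.1px

10.67 ÷ 1.500⁴ = 10.67 ÷ 5.06250 ≈ 2.108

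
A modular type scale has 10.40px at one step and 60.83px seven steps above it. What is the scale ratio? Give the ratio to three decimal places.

The ratio satisfies 10.40 × r⁷ = 60.83, so r = (60.83 / 10.40)^(1/7).
r = 5.8490^(1/7) ≈ 1.2870

1.287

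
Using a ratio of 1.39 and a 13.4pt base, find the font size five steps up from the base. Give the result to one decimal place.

69.5pt

A modular type scale is a geometric sequence: sizeₙ = base × rⁿ.
13.4 × 1.39⁵ = 13.4 × 5.18888 ≈ 69.53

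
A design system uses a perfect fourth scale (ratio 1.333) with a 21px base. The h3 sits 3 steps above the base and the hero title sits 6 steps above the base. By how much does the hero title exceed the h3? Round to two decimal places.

68.07px

Step 3: 21.0 × 1.333³ = 49.7405px
Step 6: 21.0 × 1.333⁶ = 117.8149px
Difference: 117.8149 − 49.7405 = 68.0744px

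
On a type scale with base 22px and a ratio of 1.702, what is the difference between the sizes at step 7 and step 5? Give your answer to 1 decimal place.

Step 5: 22.0 × 1.702⁵ = 314.210px
Step 7: 22.0 × 1.702⁷ = 910.206px
Difference: 910.206 − 314.210 = 595.996px

596.0px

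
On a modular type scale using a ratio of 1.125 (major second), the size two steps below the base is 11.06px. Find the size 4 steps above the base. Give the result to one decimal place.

22.4px

Moving from step -2 to step +4 is 6 steps up, so multiply by r⁶.
11.06 × 1.125⁶ = 11.06 × 2.02729 ≈ 22.422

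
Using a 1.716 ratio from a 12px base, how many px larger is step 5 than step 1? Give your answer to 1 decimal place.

Step 1: 12.0 × 1.716 = 20.592px
Step 5: 12.0 × 1.716⁵ = 178.553px
Difference: 178.553 − 20.592 = 157.961px

158.0px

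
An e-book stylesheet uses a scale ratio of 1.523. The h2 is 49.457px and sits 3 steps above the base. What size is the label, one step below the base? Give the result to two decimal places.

9.19px

The gap is -1 − (3) = -4 steps, so the factor is 1.523^-4.
49.457 ÷ 1.523⁴ = 49.457 ÷ 5.38021 ≈ 9.192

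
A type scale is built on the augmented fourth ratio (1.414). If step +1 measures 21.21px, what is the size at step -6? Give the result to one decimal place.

Moving from step +1 to step -6 is 7 steps down, so divide by r⁷.
21.21 ÷ 1.414⁷ = 21.21 ÷ 11.30175 ≈ 1.877

1.9px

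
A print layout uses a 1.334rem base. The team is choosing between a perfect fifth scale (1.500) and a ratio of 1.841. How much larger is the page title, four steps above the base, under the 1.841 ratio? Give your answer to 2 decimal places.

Perfect fifth: 1.334 × 1.500⁴ = 6.7534rem
At 1.841: 1.334 × 1.841⁴ = 15.3240rem
Difference: 15.3240 − 6.7534 = 8.5706rem

8.57rem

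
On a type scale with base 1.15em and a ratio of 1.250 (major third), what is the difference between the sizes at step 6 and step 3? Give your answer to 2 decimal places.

2.14em

Step 3: 1.15 × 1.250³ = 2.2461em
Step 6: 1.15 × 1.250⁶ = 4.3869em
Difference: 4.3869 − 2.2461 = 2.1408em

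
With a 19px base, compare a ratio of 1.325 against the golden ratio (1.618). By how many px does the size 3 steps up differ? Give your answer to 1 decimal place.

36.3px

At 1.325: 19.0 × 1.325³ = 44.198px
Golden ratio: 19.0 × 1.618³ = 80.480px
Difference: 80.480 − 44.198 = 36.282px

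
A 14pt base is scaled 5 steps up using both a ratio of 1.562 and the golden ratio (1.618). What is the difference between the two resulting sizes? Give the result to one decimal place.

25.1pt

At 1.562: 14.0 × 1.562⁵ = 130.177pt
Golden ratio: 14.0 × 1.618⁵ = 155.246pt
Difference: 155.246 − 130.177 = 25.069pt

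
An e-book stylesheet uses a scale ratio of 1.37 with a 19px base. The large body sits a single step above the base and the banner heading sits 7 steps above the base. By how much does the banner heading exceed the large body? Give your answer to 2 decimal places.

Step 1: 19.0 × 1.37 = 26.0300px
Step 7: 19.0 × 1.37⁷ = 172.1066px
Difference: 172.1066 − 26.0300 = 146.0766px

146.08px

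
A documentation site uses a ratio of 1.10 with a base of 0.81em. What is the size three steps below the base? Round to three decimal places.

0.609em

A modular type scale is a geometric sequence: sizeₙ = base × rⁿ.
0.81 ÷ 1.10³ = 0.81 ÷ 1.33100 ≈ 0.609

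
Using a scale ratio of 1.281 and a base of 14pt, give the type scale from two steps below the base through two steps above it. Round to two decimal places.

Step -2: 14.0 ÷ 1.281² = 8.53
Step -1: 14.0 ÷ 1.281 = 10.93
Step 0: 14pt
Step 1: 14.0 × 1.281 = 17.93
Step 2: 14.0 × 1.281² = 22.97

8.53pt, 10.93pt, 14.00pt, 17.93pt, 22.97pt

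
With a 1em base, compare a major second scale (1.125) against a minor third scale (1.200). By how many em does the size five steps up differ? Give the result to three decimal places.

0.686em

Major second: 1.0 × 1.125⁵ = 1.80203em
Minor third: 1.0 × 1.200⁵ = 2.48832em
Difference: 2.48832 − 1.80203 = 0.68629em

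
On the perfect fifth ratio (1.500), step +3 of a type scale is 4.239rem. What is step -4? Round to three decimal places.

The gap is -4 − (3) = -7 steps, so the factor is 1.500^-7.
4.239 ÷ 1.500⁷ = 4.239 ÷ 17.08594 ≈ 0.248

0.248rem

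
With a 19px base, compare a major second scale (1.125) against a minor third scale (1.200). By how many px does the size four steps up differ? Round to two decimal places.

Major second: 19.0 × 1.125⁴ = 30.4343px
Minor third: 19.0 × 1.200⁴ = 39.3984px
Difference: 39.3984 − 30.4343 = 8.9641px

8.96px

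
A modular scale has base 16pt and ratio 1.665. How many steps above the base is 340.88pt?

1.665ⁿ = 340.88 / 16 = 21.3050
n = ln(21.3050) / ln(1.665) = 3.0589 / 0.5098 ≈ 6.00

6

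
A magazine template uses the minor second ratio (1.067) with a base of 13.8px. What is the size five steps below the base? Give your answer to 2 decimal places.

9.98px

13.8 ÷ 1.067⁵ = 13.8 ÷ 1.38300 ≈ 9.98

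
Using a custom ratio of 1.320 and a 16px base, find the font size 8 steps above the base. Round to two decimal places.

Each step on a modular scale multiplies by the ratio, so the size n steps from the base is base × ratioⁿ.
16.0 × 1.320⁸ = 16.0 × 9.21704 ≈ 147.47

147.47px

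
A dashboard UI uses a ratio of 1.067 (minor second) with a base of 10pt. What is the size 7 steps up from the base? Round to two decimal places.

15.75pt

10.0 × 1.067⁷ = 10.0 × 1.57453 ≈ 15.75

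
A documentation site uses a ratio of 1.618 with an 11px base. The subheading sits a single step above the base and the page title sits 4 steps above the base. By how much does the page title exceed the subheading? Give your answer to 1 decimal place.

Step 1: 11.0 × 1.618 = 17.798px
Step 4: 11.0 × 1.618⁴ = 75.389px
Difference: 75.389 − 17.798 = 57.591px

57.6px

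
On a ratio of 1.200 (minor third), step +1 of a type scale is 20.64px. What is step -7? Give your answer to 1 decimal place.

4.8px

20.64 ÷ 1.200⁸ = 20.64 ÷ 4.29982 ≈ 4.800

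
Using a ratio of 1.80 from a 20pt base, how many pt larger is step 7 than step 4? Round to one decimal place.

Step 4: 20.0 × 1.80⁴ = 209.952pt
Step 7: 20.0 × 1.80⁷ = 1224.440pt
Difference: 1224.440 − 209.952 = 1014.488pt

1014.5pt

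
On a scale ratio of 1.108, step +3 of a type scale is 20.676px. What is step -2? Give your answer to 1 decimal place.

12.4px

20.676 ÷ 1.108⁵ = 20.676 ÷ 1.66993 ≈ 12.381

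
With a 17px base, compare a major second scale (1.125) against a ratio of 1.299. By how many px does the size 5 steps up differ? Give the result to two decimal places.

32.24px

Major second: 17.0 × 1.125⁵ = 30.6346px
At 1.299: 17.0 × 1.299⁵ = 62.8774px
Difference: 62.8774 − 30.6346 = 32.2428px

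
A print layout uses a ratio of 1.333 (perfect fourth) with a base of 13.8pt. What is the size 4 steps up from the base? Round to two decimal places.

43.57pt

13.8 × 1.333⁴ = 13.8 × 3.15733 ≈ 43.57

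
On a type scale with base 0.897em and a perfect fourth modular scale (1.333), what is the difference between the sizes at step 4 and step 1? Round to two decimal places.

Step 1: 0.897 × 1.333 = 1.1957em
Step 4: 0.897 × 1.333⁴ = 2.8321em
Difference: 2.8321 − 1.1957 = 1.6364em

1.64em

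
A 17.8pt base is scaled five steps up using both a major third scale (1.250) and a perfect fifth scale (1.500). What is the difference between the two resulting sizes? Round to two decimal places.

Major third: 17.8 × 1.250⁵ = 54.3213pt
Perfect fifth: 17.8 × 1.500⁵ = 135.1688pt
Difference: 135.1688 − 54.3213 = 80.8475pt

80.85pt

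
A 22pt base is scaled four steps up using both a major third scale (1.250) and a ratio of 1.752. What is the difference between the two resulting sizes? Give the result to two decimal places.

Major third: 22.0 × 1.250⁴ = 53.7109pt
At 1.752: 22.0 × 1.752⁴ = 207.2808pt
Difference: 207.2808 − 53.7109 = 153.5699pt

153.57pt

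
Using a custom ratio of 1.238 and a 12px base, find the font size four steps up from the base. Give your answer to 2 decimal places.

28.19px

A modular type scale is a geometric sequence: sizeₙ = base × rⁿ.
12.0 × 1.238⁴ = 12.0 × 2.34900 ≈ 28.19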